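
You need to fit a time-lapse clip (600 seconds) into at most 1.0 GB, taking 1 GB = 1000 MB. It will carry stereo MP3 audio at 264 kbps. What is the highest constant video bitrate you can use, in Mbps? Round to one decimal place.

Budget: 1.0 GB = 8000.0 Mb.
Total bitrate budget: 8000.0 Mb / 600 s = 13.333 Mbps.
Audio: 264 kbps = 0.264 Mbps.
Video: 13.333 − 0.264 = 13.069 Mbps.

13.1 Mbps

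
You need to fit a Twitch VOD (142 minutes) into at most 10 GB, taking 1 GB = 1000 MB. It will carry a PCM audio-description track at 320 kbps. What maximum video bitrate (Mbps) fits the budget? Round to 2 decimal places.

Budget: 10 GB = 80000.0 Mb.
142 min = 8520 s
Total bitrate budget: 80000.0 Mb / 8520 s = 9.390 Mbps.
Audio: 320 kbps = 0.320 Mbps.
Video: 9.390 − 0.320 = 9.070 Mbps.

9.07 Mbps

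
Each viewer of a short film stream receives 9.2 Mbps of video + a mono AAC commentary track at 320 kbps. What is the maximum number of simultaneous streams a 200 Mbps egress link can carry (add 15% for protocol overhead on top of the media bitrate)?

Audio: 320 kbps = 0.320 Mbps.
Per-viewer media rate: 9.520 Mbps.
On the wire with 15% overhead: 10.948 Mbps.
200 Mbps = 200.0 Mbps; 200.0 / 10.948 = 18.27 → 18 viewers.

18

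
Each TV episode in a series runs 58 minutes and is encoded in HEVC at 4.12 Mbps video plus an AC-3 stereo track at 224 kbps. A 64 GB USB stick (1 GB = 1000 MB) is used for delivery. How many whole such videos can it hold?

33

58 min = 3480 s
Audio: 224 kbps = 0.224 Mbps.
Total bitrate: 4.344 Mbps.
Per item: 4.344 Mbps × 3480 s = 15,117 Mb = 1,890 MB.
Capacity: 64 GB = 512,000 Mb; 33.87 items → 33 complete.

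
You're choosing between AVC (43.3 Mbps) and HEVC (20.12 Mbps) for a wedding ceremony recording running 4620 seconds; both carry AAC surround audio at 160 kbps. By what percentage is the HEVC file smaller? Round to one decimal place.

53.3%

Audio: 160 kbps = 0.160 Mbps.
AVC: 43.460 Mbps × 4620 s = 200785.2 Mb = 25.098 GB.
HEVC: 20.280 Mbps × 4620 s = 93693.6 Mb = 11.712 GB.
Reduction: (1 − 11.712/25.098) × 100 = 53.34%.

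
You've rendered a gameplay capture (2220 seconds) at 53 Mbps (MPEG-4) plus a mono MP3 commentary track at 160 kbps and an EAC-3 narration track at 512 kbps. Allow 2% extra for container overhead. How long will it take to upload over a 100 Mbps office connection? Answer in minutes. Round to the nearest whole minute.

20 minutes

Audio total: 160 + 512 = 672 kbps = 0.672 Mbps.
Total bitrate: 53.672 Mbps.
File: 53.672 Mbps × 2220 s = 119151.8 Mb.
With 2% container overhead: ×1.02. → 121534.9 Mb.
At 100 Mbps: 121534.9 / 100 = 1215.3 s ≈ 20.3 minutes.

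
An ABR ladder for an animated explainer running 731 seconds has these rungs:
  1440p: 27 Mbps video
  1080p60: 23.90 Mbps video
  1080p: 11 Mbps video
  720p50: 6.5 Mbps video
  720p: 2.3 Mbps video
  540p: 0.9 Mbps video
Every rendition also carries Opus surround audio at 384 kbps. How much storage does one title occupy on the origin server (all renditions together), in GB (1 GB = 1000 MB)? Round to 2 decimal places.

6.75 GB

Audio: 384 kbps = 0.384 Mbps.
Sum of rendition bitrates: (27+0.384) + (23.90+0.384) + (11+0.384) + (6.5+0.384) + (2.3+0.384) + (0.9+0.384) = 73.904 Mbps.
× 731 s = 54,024 Mb = 6,753 MB = 6.753 GB.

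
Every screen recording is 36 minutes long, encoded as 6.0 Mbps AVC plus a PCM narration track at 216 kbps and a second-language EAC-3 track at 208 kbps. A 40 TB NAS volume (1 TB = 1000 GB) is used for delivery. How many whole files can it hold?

36 min = 2160 s
Audio total: 216 + 208 = 424 kbps = 0.424 Mbps.
Total bitrate: 6.424 Mbps.
Per item: 6.424 Mbps × 2160 s = 13,876 Mb = 1,734 MB.
Capacity: 40 TB = 320,000,000 Mb; 23061.67 items → 23061 complete.

23061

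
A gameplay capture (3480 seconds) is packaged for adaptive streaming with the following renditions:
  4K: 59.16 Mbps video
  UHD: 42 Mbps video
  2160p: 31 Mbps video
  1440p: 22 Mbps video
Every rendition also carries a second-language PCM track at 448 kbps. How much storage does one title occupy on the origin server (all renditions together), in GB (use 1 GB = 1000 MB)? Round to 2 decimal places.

67.84 GB

Audio: 448 kbps = 0.448 Mbps.
Sum of rendition bitrates: (59.16+0.448) + (42+0.448) + (31+0.448) + (22+0.448) = 155.952 Mbps.
× 3480 s = 542,713 Mb = 67,839 MB = 67.84 GB.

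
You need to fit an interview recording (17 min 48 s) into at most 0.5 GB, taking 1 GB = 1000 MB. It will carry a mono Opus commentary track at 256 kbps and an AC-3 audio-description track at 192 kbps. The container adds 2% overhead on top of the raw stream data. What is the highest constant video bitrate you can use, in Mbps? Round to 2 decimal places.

Budget: 0.5 GB = 4000.0 Mb.
Stream payload after overhead: 4000.0 / 1.02 = 3921.6 Mb.
17 min 48 s = 1068 s
Total bitrate budget: 3921.6 Mb / 1068 s = 3.672 Mbps.
Audio total: 256 + 192 = 448 kbps = 0.448 Mbps.
Video: 3.672 − 0.448 = 3.224 Mbps.

3.22 Mbps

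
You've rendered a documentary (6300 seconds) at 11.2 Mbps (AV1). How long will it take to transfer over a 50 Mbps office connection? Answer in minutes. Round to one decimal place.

File: 11.200 Mbps × 6300 s = 70560.0 Mb.
At 50 Mbps: 70560.0 / 50 = 1411.2 s ≈ 23.5 minutes.

23.5 minutes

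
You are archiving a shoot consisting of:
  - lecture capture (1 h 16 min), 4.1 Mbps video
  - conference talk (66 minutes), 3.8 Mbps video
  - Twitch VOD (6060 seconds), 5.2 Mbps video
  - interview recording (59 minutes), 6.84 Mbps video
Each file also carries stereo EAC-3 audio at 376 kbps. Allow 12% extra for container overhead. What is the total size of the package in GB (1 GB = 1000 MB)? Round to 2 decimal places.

Audio: 376 kbps = 0.376 Mbps.
lecture capture: 4.476 Mbps × 4560 s × 1.12 = 22859.8 Mb
conference talk: 4.176 Mbps × 3960 s × 1.12 = 18521.4 Mb
Twitch VOD: 5.576 Mbps × 6060 s × 1.12 = 37845.4 Mb
interview recording: 7.216 Mbps × 3540 s × 1.12 = 28610.0 Mb
Total: 107836.6 Mb = 13479.6 MB.
= 13.48 GB.

13.48 GB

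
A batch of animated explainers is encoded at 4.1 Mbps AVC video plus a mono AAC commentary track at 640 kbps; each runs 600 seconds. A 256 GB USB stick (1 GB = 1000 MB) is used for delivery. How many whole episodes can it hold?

Audio: 640 kbps = 0.640 Mbps.
Total bitrate: 4.740 Mbps.
Per item: 4.740 Mbps × 600 s = 2,844 Mb = 355.5 MB.
Capacity: 256 GB = 2,048,000 Mb; 720.11 items → 720 complete.

720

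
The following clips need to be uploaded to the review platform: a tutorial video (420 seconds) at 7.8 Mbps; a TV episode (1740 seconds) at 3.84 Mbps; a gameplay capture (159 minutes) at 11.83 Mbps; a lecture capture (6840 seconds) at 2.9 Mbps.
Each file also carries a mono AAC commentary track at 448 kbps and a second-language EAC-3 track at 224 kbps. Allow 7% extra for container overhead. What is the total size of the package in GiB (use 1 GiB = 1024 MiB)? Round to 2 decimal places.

19.32 GiB

Audio total: 448 + 224 = 672 kbps = 0.672 Mbps.
tutorial video: 8.472 Mbps × 420 s × 1.07 = 3807.3 Mb
TV episode: 4.512 Mbps × 1740 s × 1.07 = 8400.4 Mb
gameplay capture: 12.502 Mbps × 9540 s × 1.07 = 127617.9 Mb
lecture capture: 3.572 Mbps × 6840 s × 1.07 = 26142.8 Mb
Total: 165968.4 Mb = 20746.1 MB.
= 19.32 GiB.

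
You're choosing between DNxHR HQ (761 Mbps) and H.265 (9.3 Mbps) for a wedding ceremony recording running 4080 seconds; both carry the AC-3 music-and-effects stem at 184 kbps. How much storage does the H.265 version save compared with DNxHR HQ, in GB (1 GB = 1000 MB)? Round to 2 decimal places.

Audio: 184 kbps = 0.184 Mbps.
DNxHR HQ: 761.184 Mbps × 4080 s = 3105630.7 Mb = 388.204 GB.
H.265: 9.484 Mbps × 4080 s = 38694.7 Mb = 4.837 GB.
Saving: 388.204 − 4.837 = 383.367 GB.

383.37 GB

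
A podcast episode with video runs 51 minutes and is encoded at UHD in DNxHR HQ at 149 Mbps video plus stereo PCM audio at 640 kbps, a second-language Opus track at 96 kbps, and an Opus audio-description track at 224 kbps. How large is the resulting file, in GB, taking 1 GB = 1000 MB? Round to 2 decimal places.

51 min = 3060 s
Audio total: 640 + 96 + 224 = 960 kbps = 0.960 Mbps.
Total bitrate: 149 + 0.960 = 149.960 Mbps.
Stream data: 149.960 Mbps × 3060 s = 458877.6 Mb.
458,878 Mb ÷ 8 = 57,360 MB → 57.36 GB.

57.36 GB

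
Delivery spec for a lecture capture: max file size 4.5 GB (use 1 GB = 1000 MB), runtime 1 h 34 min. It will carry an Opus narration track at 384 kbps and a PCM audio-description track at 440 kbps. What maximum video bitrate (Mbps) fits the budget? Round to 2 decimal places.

Budget: 4.5 GB = 36000.0 Mb.
1 h 34 min = 94 min = 5640 s
Total bitrate budget: 36000.0 Mb / 5640 s = 6.383 Mbps.
Audio total: 384 + 440 = 824 kbps = 0.824 Mbps.
Video: 6.383 − 0.824 = 5.559 Mbps.

5.56 Mbps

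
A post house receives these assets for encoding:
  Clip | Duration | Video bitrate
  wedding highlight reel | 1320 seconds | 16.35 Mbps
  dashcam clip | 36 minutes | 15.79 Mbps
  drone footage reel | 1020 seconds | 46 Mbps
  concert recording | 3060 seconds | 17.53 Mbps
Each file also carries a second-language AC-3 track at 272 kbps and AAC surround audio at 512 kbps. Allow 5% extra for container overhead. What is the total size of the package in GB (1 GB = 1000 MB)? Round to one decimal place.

21.3 GB

Audio total: 272 + 512 = 784 kbps = 0.784 Mbps.
wedding highlight reel: 17.134 Mbps × 1320 s × 1.05 = 23747.7 Mb
dashcam clip: 16.574 Mbps × 2160 s × 1.05 = 37589.8 Mb
drone footage reel: 46.784 Mbps × 1020 s × 1.05 = 50105.7 Mb
concert recording: 18.314 Mbps × 3060 s × 1.05 = 58842.9 Mb
Total: 170286.1 Mb = 21285.8 MB.
= 21.29 GB.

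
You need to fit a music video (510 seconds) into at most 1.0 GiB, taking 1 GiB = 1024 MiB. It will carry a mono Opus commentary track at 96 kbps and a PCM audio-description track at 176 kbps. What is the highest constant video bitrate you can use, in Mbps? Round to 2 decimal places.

Budget: 1.0 GiB = 8589.9 Mb.
Total bitrate budget: 8589.9 Mb / 510 s = 16.843 Mbps.
Audio total: 96 + 176 = 272 kbps = 0.272 Mbps.
Video: 16.843 − 0.272 = 16.571 Mbps.

16.57 Mbps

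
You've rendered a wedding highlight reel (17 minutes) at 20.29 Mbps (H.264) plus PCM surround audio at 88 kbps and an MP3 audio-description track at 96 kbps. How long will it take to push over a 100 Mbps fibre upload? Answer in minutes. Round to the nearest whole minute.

3 minutes

17 min = 1020 s
Audio total: 88 + 96 = 184 kbps = 0.184 Mbps.
Total bitrate: 20.474 Mbps.
File: 20.474 Mbps × 1020 s = 20883.5 Mb.
At 100 Mbps: 20883.5 / 100 = 208.8 s ≈ 3.48 minutes.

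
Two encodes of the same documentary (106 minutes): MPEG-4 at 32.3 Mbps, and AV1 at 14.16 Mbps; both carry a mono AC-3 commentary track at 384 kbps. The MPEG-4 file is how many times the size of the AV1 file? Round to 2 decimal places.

2.25

106 min = 6360 s
Audio: 384 kbps = 0.384 Mbps.
MPEG-4: 32.684 Mbps × 6360 s = 207870.2 Mb = 25.984 GB.
AV1: 14.544 Mbps × 6360 s = 92499.8 Mb = 11.562 GB.
Ratio: 25.984 / 11.562 = 2.247.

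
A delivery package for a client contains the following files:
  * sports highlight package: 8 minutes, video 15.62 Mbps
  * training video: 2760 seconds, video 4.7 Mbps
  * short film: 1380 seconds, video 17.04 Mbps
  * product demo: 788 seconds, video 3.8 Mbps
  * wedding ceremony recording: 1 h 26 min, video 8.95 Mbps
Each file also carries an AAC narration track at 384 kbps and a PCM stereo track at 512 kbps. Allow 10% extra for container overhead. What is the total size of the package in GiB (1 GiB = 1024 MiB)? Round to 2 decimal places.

13.14 GiB

Audio total: 384 + 512 = 896 kbps = 0.896 Mbps.
sports highlight package: 16.516 Mbps × 480 s × 1.10 = 8720.4 Mb
training video: 5.596 Mbps × 2760 s × 1.10 = 16989.5 Mb
short film: 17.936 Mbps × 1380 s × 1.10 = 27226.8 Mb
product demo: 4.696 Mbps × 788 s × 1.10 = 4070.5 Mb
wedding ceremony recording: 9.846 Mbps × 5160 s × 1.10 = 55885.9 Mb
Total: 112893.1 Mb = 14111.6 MB.
= 13.14 GiB.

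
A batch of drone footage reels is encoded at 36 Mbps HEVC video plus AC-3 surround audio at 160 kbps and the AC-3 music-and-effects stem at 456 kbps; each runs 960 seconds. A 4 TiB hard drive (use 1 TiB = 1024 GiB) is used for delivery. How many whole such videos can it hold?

1000

Audio total: 160 + 456 = 616 kbps = 0.616 Mbps.
Total bitrate: 36.616 Mbps.
Per item: 36.616 Mbps × 960 s = 35,151 Mb = 4,394 MB.
Capacity: 4 TiB = 35,184,372 Mb; 1000.94 items → 1000 complete.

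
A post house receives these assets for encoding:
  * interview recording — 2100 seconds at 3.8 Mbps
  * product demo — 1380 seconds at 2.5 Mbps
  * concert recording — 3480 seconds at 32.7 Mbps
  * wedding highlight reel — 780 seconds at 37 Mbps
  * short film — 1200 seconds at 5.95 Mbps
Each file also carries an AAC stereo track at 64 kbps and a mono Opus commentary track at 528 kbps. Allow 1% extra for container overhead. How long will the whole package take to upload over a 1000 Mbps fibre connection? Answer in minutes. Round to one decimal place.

2.8 minutes

Audio total: 64 + 528 = 592 kbps = 0.592 Mbps.
interview recording: 4.392 Mbps × 2100 s × 1.01 = 9315.4 Mb
product demo: 3.092 Mbps × 1380 s × 1.01 = 4309.6 Mb
concert recording: 33.292 Mbps × 3480 s × 1.01 = 117014.7 Mb
wedding highlight reel: 37.592 Mbps × 780 s × 1.01 = 29615.0 Mb
short film: 6.542 Mbps × 1200 s × 1.01 = 7928.9 Mb
Total: 168183.7 Mb = 21023.0 MB.
At 1000 Mbps: 168183.7 / 1000 = 168 s ≈ 2.8 minutes.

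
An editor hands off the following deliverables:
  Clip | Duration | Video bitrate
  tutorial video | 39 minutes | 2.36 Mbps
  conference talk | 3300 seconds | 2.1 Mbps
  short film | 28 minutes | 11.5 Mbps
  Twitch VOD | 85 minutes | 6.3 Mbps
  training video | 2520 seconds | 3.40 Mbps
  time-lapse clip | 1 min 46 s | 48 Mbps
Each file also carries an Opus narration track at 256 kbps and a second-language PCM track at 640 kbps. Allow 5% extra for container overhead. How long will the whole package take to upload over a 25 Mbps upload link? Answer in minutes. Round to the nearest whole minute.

Audio total: 256 + 640 = 896 kbps = 0.896 Mbps.
tutorial video: 3.256 Mbps × 2340 s × 1.05 = 8000.0 Mb
conference talk: 2.996 Mbps × 3300 s × 1.05 = 10381.1 Mb
short film: 12.396 Mbps × 1680 s × 1.05 = 21866.5 Mb
Twitch VOD: 7.196 Mbps × 5100 s × 1.05 = 38534.6 Mb
training video: 4.296 Mbps × 2520 s × 1.05 = 11367.2 Mb
time-lapse clip: 48.896 Mbps × 106 s × 1.05 = 5442.1 Mb
Total: 95591.6 Mb = 11948.9 MB.
At 25 Mbps: 95591.6 / 25 = 3824 s ≈ 63.7 minutes.

64 minutes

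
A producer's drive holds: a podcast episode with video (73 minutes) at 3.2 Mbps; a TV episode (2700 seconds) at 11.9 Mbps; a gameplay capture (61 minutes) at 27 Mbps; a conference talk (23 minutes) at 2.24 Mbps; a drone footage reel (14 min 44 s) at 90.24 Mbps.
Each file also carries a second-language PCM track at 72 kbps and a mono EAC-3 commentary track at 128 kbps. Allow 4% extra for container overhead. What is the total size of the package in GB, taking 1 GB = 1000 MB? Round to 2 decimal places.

Audio total: 72 + 128 = 200 kbps = 0.200 Mbps.
podcast episode with video: 3.400 Mbps × 4380 s × 1.04 = 15487.7 Mb
TV episode: 12.100 Mbps × 2700 s × 1.04 = 33976.8 Mb
gameplay capture: 27.200 Mbps × 3660 s × 1.04 = 103534.1 Mb
conference talk: 2.440 Mbps × 1380 s × 1.04 = 3501.9 Mb
drone footage reel: 90.440 Mbps × 884 s × 1.04 = 83146.9 Mb
Total: 239647.4 Mb = 29955.9 MB.
= 29.96 GB.

29.96 GB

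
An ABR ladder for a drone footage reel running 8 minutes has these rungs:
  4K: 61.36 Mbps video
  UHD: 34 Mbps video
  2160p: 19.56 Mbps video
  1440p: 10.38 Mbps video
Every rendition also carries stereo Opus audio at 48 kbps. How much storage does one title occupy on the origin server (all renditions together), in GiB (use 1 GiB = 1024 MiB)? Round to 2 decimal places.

7.01 GiB

8 min = 480 s
Audio: 48 kbps = 0.048 Mbps.
Sum of rendition bitrates: (61.36+0.048) + (34+0.048) + (19.56+0.048) + (10.38+0.048) = 125.492 Mbps.
× 480 s = 60,236 Mb = 7,530 MB = 7.012 GiB.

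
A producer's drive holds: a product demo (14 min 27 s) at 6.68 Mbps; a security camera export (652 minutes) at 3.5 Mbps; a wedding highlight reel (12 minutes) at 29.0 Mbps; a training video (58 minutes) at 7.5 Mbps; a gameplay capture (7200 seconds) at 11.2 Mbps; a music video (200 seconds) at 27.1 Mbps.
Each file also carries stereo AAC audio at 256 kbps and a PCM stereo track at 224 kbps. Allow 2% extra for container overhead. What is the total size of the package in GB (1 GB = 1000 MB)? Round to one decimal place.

38.3 GB

Audio total: 256 + 224 = 480 kbps = 0.480 Mbps.
product demo: 7.160 Mbps × 867 s × 1.02 = 6331.9 Mb
security camera export: 3.980 Mbps × 39120 s × 1.02 = 158811.6 Mb
wedding highlight reel: 29.480 Mbps × 720 s × 1.02 = 21650.1 Mb
training video: 7.980 Mbps × 3480 s × 1.02 = 28325.8 Mb
gameplay capture: 11.680 Mbps × 7200 s × 1.02 = 85777.9 Mb
music video: 27.580 Mbps × 200 s × 1.02 = 5626.3 Mb
Total: 306523.6 Mb = 38315.4 MB.
= 38.32 GB.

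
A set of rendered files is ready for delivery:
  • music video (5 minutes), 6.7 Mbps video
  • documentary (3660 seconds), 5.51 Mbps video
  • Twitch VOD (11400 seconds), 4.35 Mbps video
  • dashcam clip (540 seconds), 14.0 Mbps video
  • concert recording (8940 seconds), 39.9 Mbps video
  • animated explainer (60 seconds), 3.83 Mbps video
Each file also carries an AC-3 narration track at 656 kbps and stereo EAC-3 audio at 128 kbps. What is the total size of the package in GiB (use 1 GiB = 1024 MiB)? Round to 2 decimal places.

53.06 GiB

Audio total: 656 + 128 = 784 kbps = 0.784 Mbps.
music video: 7.484 Mbps × 300 s = 2245.2 Mb
documentary: 6.294 Mbps × 3660 s = 23036.0 Mb
Twitch VOD: 5.134 Mbps × 11400 s = 58527.6 Mb
dashcam clip: 14.784 Mbps × 540 s = 7983.4 Mb
concert recording: 40.684 Mbps × 8940 s = 363715.0 Mb
animated explainer: 4.614 Mbps × 60 s = 276.8 Mb
Total: 455784.0 Mb = 56973.0 MB.
= 53.06 GiB.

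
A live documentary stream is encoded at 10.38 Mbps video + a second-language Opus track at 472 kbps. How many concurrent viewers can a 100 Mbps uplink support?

Audio: 472 kbps = 0.472 Mbps.
Per-viewer media rate: 10.852 Mbps.
100 Mbps = 100.0 Mbps; 100.0 / 10.852 = 9.21 → 9 viewers.

9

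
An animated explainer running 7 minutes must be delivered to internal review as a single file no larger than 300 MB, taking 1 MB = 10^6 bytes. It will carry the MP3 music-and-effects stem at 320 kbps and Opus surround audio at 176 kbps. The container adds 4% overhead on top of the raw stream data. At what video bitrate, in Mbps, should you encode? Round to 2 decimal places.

5.00 Mbps

Budget: 300 MB = 2400.0 Mb.
Stream payload after overhead: 2400.0 / 1.04 = 2307.7 Mb.
7 min = 420 s
Total bitrate budget: 2307.7 Mb / 420 s = 5.495 Mbps.
Audio total: 320 + 176 = 496 kbps = 0.496 Mbps.
Video: 5.495 − 0.496 = 4.999 Mbps.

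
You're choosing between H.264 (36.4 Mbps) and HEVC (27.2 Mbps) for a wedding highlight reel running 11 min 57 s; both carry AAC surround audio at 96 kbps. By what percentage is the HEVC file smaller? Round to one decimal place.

11 min 57 s = 717 s
Audio: 96 kbps = 0.096 Mbps.
H.264: 36.496 Mbps × 717 s = 26167.6 Mb = 3.046 GiB.
HEVC: 27.296 Mbps × 717 s = 19571.2 Mb = 2.278 GiB.
Reduction: (1 − 2.278/3.046) × 100 = 25.21%.

25.2%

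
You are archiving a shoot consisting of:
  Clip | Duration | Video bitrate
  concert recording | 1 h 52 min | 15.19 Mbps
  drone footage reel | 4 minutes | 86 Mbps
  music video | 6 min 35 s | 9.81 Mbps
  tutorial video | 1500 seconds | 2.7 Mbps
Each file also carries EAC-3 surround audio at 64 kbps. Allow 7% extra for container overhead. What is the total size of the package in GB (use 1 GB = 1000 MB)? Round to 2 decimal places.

Audio: 64 kbps = 0.064 Mbps.
concert recording: 15.254 Mbps × 6720 s × 1.07 = 109682.4 Mb
drone footage reel: 86.064 Mbps × 240 s × 1.07 = 22101.2 Mb
music video: 9.874 Mbps × 395 s × 1.07 = 4173.2 Mb
tutorial video: 2.764 Mbps × 1500 s × 1.07 = 4436.2 Mb
Total: 140393.1 Mb = 17549.1 MB.
= 17.55 GB.

17.55 GB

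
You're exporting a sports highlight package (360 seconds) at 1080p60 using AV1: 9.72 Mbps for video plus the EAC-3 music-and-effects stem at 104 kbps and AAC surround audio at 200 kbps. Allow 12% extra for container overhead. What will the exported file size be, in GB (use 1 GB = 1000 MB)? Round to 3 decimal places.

Audio total: 104 + 200 = 304 kbps = 0.304 Mbps.
Total bitrate: 9.72 + 0.304 = 10.024 Mbps.
Stream data: 10.024 Mbps × 360 s = 3608.6 Mb.
With 12% container overhead: ×1.12.
4,042 Mb ÷ 8 = 505.2 MB → 0.5052 GB.

0.505 GB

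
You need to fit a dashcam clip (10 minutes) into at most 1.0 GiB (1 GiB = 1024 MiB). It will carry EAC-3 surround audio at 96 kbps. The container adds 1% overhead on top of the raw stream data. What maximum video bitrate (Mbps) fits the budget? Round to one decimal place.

Budget: 1.0 GiB = 8589.9 Mb.
Stream payload after overhead: 8589.9 / 1.01 = 8504.9 Mb.
10 min = 600 s
Total bitrate budget: 8504.9 Mb / 600 s = 14.175 Mbps.
Audio: 96 kbps = 0.096 Mbps.
Video: 14.175 − 0.096 = 14.079 Mbps.

14.1 Mbps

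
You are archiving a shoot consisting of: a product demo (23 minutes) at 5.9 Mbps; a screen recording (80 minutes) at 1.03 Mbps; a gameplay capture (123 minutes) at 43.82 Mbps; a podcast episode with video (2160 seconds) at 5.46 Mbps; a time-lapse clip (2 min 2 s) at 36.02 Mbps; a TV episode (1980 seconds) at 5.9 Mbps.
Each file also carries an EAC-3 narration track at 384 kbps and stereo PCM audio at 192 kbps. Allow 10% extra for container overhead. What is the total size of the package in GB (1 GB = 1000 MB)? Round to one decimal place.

51.5 GB

Audio total: 384 + 192 = 576 kbps = 0.576 Mbps.
product demo: 6.476 Mbps × 1380 s × 1.10 = 9830.6 Mb
screen recording: 1.606 Mbps × 4800 s × 1.10 = 8479.7 Mb
gameplay capture: 44.396 Mbps × 7380 s × 1.10 = 360406.7 Mb
podcast episode with video: 6.036 Mbps × 2160 s × 1.10 = 14341.5 Mb
time-lapse clip: 36.596 Mbps × 122 s × 1.10 = 4911.2 Mb
TV episode: 6.476 Mbps × 1980 s × 1.10 = 14104.7 Mb
Total: 412074.4 Mb = 51509.3 MB.
= 51.51 GB.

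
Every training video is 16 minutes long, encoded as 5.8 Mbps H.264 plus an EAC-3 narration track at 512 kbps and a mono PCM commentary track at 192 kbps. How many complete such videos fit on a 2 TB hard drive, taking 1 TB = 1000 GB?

16 min = 960 s
Audio total: 512 + 192 = 704 kbps = 0.704 Mbps.
Total bitrate: 6.504 Mbps.
Per item: 6.504 Mbps × 960 s = 6,244 Mb = 780.5 MB.
Capacity: 2 TB = 16,000,000 Mb; 2562.53 items → 2562 complete.

2562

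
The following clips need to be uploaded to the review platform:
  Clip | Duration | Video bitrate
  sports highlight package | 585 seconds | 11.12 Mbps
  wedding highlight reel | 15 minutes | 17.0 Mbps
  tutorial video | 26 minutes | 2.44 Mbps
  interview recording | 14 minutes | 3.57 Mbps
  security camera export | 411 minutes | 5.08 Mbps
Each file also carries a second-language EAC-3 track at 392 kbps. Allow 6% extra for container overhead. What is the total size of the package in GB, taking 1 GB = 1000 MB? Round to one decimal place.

21.9 GB

Audio: 392 kbps = 0.392 Mbps.
sports highlight package: 11.512 Mbps × 585 s × 1.06 = 7138.6 Mb
wedding highlight reel: 17.392 Mbps × 900 s × 1.06 = 16592.0 Mb
tutorial video: 2.832 Mbps × 1560 s × 1.06 = 4683.0 Mb
interview recording: 3.962 Mbps × 840 s × 1.06 = 3527.8 Mb
security camera export: 5.472 Mbps × 24660 s × 1.06 = 143035.9 Mb
Total: 174977.2 Mb = 21872.2 MB.
= 21.87 GB.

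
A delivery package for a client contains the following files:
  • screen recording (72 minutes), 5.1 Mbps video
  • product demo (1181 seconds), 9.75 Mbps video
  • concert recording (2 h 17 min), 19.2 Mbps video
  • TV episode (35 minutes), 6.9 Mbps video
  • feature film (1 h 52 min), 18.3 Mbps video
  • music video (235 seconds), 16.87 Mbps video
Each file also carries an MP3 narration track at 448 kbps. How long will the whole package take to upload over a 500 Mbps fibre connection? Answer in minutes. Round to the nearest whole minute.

11 minutes

Audio: 448 kbps = 0.448 Mbps.
screen recording: 5.548 Mbps × 4320 s = 23967.4 Mb
product demo: 10.198 Mbps × 1181 s = 12043.8 Mb
concert recording: 19.648 Mbps × 8220 s = 161506.6 Mb
TV episode: 7.348 Mbps × 2100 s = 15430.8 Mb
feature film: 18.748 Mbps × 6720 s = 125986.6 Mb
music video: 17.318 Mbps × 235 s = 4069.7 Mb
Total: 343004.8 Mb = 42875.6 MB.
At 500 Mbps: 343004.8 / 500 = 686 s ≈ 11.4 minutes.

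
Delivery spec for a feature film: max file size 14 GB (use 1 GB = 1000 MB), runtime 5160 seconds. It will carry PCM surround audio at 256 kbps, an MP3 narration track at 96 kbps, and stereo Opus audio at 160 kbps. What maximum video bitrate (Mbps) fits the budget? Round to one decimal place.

21.2 Mbps

Budget: 14 GB = 112000.0 Mb.
Total bitrate budget: 112000.0 Mb / 5160 s = 21.705 Mbps.
Audio total: 256 + 96 + 160 = 512 kbps = 0.512 Mbps.
Video: 21.705 − 0.512 = 21.193 Mbps.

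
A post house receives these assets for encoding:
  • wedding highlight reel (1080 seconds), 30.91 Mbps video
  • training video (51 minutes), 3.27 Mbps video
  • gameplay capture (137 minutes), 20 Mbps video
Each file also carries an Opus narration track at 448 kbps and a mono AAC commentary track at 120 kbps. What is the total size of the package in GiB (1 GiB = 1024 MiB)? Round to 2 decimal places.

Audio total: 448 + 120 = 568 kbps = 0.568 Mbps.
wedding highlight reel: 31.478 Mbps × 1080 s = 33996.2 Mb
training video: 3.838 Mbps × 3060 s = 11744.3 Mb
gameplay capture: 20.568 Mbps × 8220 s = 169069.0 Mb
Total: 214809.5 Mb = 26851.2 MB.
= 25.01 GiB.

25.01 GiB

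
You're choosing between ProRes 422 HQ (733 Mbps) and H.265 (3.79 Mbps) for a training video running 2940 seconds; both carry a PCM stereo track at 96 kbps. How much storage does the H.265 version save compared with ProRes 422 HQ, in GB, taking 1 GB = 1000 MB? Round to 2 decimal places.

267.98 GB

Audio: 96 kbps = 0.096 Mbps.
ProRes 422 HQ: 733.096 Mbps × 2940 s = 2155302.2 Mb = 269.413 GB.
H.265: 3.886 Mbps × 2940 s = 11424.8 Mb = 1.428 GB.
Saving: 269.413 − 1.428 = 267.985 GB.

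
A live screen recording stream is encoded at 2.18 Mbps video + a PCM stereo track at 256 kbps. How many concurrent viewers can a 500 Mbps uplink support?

205

Audio: 256 kbps = 0.256 Mbps.
Per-viewer media rate: 2.436 Mbps.
500 Mbps = 500.0 Mbps; 500.0 / 2.436 = 205.25 → 205 viewers.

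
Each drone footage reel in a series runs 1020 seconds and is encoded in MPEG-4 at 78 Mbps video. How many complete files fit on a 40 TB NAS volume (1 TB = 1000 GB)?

Per item: 78.000 Mbps × 1020 s = 79,560 Mb = 9,945 MB.
Capacity: 40 TB = 320,000,000 Mb; 4022.12 items → 4022 complete.

4022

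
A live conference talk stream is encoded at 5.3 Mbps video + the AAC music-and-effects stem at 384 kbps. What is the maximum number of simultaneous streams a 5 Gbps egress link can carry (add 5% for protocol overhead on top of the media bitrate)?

837

Audio: 384 kbps = 0.384 Mbps.
Per-viewer media rate: 5.684 Mbps.
On the wire with 5% overhead: 5.968 Mbps.
5 Gbps = 5,000 Mbps; 5,000 / 5.968 = 837.77 → 837 viewers.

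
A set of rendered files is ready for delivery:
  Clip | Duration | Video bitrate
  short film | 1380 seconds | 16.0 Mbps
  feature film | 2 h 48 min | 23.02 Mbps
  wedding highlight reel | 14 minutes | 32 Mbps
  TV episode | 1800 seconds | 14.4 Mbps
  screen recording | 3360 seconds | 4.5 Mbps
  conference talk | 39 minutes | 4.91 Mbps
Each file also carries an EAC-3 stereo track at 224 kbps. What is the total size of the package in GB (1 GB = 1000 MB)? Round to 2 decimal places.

Audio: 224 kbps = 0.224 Mbps.
short film: 16.224 Mbps × 1380 s = 22389.1 Mb
feature film: 23.244 Mbps × 10080 s = 234299.5 Mb
wedding highlight reel: 32.224 Mbps × 840 s = 27068.2 Mb
TV episode: 14.624 Mbps × 1800 s = 26323.2 Mb
screen recording: 4.724 Mbps × 3360 s = 15872.6 Mb
conference talk: 5.134 Mbps × 2340 s = 12013.6 Mb
Total: 337966.2 Mb = 42245.8 MB.
= 42.25 GB.

42.25 GB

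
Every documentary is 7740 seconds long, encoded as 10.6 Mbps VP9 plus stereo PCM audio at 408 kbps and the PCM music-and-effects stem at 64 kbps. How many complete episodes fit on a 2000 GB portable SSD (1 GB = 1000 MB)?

186

Audio total: 408 + 64 = 472 kbps = 0.472 Mbps.
Total bitrate: 11.072 Mbps.
Per item: 11.072 Mbps × 7740 s = 85,697 Mb = 10,712 MB.
Capacity: 2000 GB = 16,000,000 Mb; 186.70 items → 186 complete.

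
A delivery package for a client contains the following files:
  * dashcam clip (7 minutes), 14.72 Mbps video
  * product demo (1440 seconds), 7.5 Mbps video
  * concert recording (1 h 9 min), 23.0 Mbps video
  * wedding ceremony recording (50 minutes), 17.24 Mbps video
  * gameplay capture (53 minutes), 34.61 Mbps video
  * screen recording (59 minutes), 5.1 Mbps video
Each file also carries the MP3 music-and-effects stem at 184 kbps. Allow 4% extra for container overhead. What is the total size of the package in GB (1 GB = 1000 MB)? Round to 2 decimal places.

38.34 GB

Audio: 184 kbps = 0.184 Mbps.
dashcam clip: 14.904 Mbps × 420 s × 1.04 = 6510.1 Mb
product demo: 7.684 Mbps × 1440 s × 1.04 = 11507.6 Mb
concert recording: 23.184 Mbps × 4140 s × 1.04 = 99821.0 Mb
wedding ceremony recording: 17.424 Mbps × 3000 s × 1.04 = 54362.9 Mb
gameplay capture: 34.794 Mbps × 3180 s × 1.04 = 115070.7 Mb
screen recording: 5.284 Mbps × 3540 s × 1.04 = 19453.6 Mb
Total: 306725.8 Mb = 38340.7 MB.
= 38.34 GB.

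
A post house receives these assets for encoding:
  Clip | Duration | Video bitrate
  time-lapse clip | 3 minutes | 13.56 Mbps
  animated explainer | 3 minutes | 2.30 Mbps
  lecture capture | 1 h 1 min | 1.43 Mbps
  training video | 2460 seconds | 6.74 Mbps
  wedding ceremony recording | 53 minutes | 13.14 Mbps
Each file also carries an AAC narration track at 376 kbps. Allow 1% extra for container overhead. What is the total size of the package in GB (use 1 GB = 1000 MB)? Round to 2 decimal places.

Audio: 376 kbps = 0.376 Mbps.
time-lapse clip: 13.936 Mbps × 180 s × 1.01 = 2533.6 Mb
animated explainer: 2.676 Mbps × 180 s × 1.01 = 486.5 Mb
lecture capture: 1.806 Mbps × 3660 s × 1.01 = 6676.1 Mb
training video: 7.116 Mbps × 2460 s × 1.01 = 17680.4 Mb
wedding ceremony recording: 13.516 Mbps × 3180 s × 1.01 = 43410.7 Mb
Total: 70787.2 Mb = 8848.4 MB.
= 8.848 GB.

8.85 GB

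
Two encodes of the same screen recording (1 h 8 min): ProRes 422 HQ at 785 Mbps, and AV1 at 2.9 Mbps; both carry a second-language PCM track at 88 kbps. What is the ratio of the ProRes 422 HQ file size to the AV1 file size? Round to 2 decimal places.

1 h 8 min = 68 min = 4080 s
Audio: 88 kbps = 0.088 Mbps.
ProRes 422 HQ: 785.088 Mbps × 4080 s = 3203159.0 Mb = 400.395 GB.
AV1: 2.988 Mbps × 4080 s = 12191.0 Mb = 1.524 GB.
Ratio: 400.395 / 1.524 = 262.747.

262.75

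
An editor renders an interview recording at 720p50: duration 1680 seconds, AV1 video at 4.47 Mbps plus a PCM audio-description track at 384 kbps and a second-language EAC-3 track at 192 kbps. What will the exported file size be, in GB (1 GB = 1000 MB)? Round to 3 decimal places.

1.060 GB

Audio total: 384 + 192 = 576 kbps = 0.576 Mbps.
Total bitrate: 4.47 + 0.576 = 5.046 Mbps.
Stream data: 5.046 Mbps × 1680 s = 8477.3 Mb.
8,477 Mb ÷ 8 = 1,060 MB → 1.060 GB.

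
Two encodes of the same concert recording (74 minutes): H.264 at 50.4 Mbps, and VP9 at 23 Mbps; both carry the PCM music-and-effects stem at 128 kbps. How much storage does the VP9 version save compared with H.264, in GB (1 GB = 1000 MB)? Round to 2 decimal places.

15.21 GB

74 min = 4440 s
Audio: 128 kbps = 0.128 Mbps.
H.264: 50.528 Mbps × 4440 s = 224344.3 Mb = 28.043 GB.
VP9: 23.128 Mbps × 4440 s = 102688.3 Mb = 12.836 GB.
Saving: 28.043 − 12.836 = 15.207 GB.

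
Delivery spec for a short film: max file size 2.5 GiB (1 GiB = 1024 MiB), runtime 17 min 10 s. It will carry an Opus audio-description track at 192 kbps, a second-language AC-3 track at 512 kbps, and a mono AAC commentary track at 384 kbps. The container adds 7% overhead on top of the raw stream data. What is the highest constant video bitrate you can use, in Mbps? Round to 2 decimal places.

Budget: 2.5 GiB = 21474.8 Mb.
Stream payload after overhead: 21474.8 / 1.07 = 20069.9 Mb.
17 min 10 s = 1030 s
Total bitrate budget: 20069.9 Mb / 1030 s = 19.485 Mbps.
Audio total: 192 + 512 + 384 = 1088 kbps = 1.088 Mbps.
Video: 19.485 − 1.088 = 18.397 Mbps.

18.40 Mbps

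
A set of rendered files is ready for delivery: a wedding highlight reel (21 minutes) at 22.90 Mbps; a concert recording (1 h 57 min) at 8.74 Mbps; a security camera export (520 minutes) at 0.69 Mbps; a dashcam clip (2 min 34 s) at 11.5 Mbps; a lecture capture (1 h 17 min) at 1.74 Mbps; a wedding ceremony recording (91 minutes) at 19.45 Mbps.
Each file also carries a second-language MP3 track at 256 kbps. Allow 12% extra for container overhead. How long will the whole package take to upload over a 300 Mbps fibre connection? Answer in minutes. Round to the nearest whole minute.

Audio: 256 kbps = 0.256 Mbps.
wedding highlight reel: 23.156 Mbps × 1260 s × 1.12 = 32677.7 Mb
concert recording: 8.996 Mbps × 7020 s × 1.12 = 70730.2 Mb
security camera export: 0.946 Mbps × 31200 s × 1.12 = 33057.0 Mb
dashcam clip: 11.756 Mbps × 154 s × 1.12 = 2027.7 Mb
lecture capture: 1.996 Mbps × 4620 s × 1.12 = 10328.1 Mb
wedding ceremony recording: 19.706 Mbps × 5460 s × 1.12 = 120506.1 Mb
Total: 269326.8 Mb = 33665.9 MB.
At 300 Mbps: 269326.8 / 300 = 898 s ≈ 15 minutes.

15 minutes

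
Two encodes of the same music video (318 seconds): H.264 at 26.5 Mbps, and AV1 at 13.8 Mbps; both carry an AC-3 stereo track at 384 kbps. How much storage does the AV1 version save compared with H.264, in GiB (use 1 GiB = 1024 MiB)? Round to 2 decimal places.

0.47 GiB

Audio: 384 kbps = 0.384 Mbps.
H.264: 26.884 Mbps × 318 s = 8549.1 Mb = 0.995 GiB.
AV1: 14.184 Mbps × 318 s = 4510.5 Mb = 0.525 GiB.
Saving: 0.995 − 0.525 = 0.470 GiB.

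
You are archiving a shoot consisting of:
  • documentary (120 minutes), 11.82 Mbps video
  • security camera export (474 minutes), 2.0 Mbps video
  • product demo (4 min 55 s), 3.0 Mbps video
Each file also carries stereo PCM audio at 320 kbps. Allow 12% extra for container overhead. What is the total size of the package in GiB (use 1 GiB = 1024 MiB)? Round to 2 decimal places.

20.13 GiB

Audio: 320 kbps = 0.320 Mbps.
documentary: 12.140 Mbps × 7200 s × 1.12 = 97897.0 Mb
security camera export: 2.320 Mbps × 28440 s × 1.12 = 73898.5 Mb
product demo: 3.320 Mbps × 295 s × 1.12 = 1096.9 Mb
Total: 172892.4 Mb = 21611.5 MB.
= 20.13 GiB.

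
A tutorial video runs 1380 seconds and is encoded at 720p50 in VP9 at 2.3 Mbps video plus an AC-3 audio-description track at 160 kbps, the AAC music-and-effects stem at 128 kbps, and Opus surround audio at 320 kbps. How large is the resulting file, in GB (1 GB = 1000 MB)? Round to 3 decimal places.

Audio total: 160 + 128 + 320 = 608 kbps = 0.608 Mbps.
Total bitrate: 2.3 + 0.608 = 2.908 Mbps.
Stream data: 2.908 Mbps × 1380 s = 4013.0 Mb.
4,013 Mb ÷ 8 = 501.6 MB → 0.5016 GB.

0.502 GB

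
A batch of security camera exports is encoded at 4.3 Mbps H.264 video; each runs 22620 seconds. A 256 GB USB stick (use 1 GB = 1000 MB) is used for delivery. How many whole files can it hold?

21

Per item: 4.300 Mbps × 22620 s = 97,266 Mb = 12,158 MB.
Capacity: 256 GB = 2,048,000 Mb; 21.06 items → 21 complete.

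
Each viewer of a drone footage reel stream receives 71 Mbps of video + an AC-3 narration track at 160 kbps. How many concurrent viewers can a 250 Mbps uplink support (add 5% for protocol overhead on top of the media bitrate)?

Audio: 160 kbps = 0.160 Mbps.
Per-viewer media rate: 71.160 Mbps.
On the wire with 5% overhead: 74.718 Mbps.
250 Mbps = 250.0 Mbps; 250.0 / 74.718 = 3.35 → 3 viewers.

3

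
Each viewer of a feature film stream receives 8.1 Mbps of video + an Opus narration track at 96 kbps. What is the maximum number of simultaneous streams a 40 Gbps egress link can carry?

Audio: 96 kbps = 0.096 Mbps.
Per-viewer media rate: 8.196 Mbps.
40 Gbps = 40,000 Mbps; 40,000 / 8.196 = 4880.43 → 4880 viewers.

4880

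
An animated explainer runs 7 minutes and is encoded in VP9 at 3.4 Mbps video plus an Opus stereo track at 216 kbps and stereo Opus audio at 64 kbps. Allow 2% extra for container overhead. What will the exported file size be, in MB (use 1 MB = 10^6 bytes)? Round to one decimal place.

7 min = 420 s
Audio total: 216 + 64 = 280 kbps = 0.280 Mbps.
Total bitrate: 3.4 + 0.280 = 3.680 Mbps.
Stream data: 3.680 Mbps × 420 s = 1545.6 Mb.
With 2% container overhead: ×1.02.
1,577 Mb ÷ 8 = 197.1 MB → 197.1 MB.

197.1 MB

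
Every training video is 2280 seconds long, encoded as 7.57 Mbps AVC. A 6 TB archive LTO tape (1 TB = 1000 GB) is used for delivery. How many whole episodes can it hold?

Per item: 7.570 Mbps × 2280 s = 17,260 Mb = 2,157 MB.
Capacity: 6 TB = 48,000,000 Mb; 2781.06 items → 2781 complete.

2781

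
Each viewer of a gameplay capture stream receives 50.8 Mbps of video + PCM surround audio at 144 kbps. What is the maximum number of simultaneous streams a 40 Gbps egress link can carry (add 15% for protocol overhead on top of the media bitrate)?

682

Audio: 144 kbps = 0.144 Mbps.
Per-viewer media rate: 50.944 Mbps.
On the wire with 15% overhead: 58.586 Mbps.
40 Gbps = 40,000 Mbps; 40,000 / 58.586 = 682.76 → 682 viewers.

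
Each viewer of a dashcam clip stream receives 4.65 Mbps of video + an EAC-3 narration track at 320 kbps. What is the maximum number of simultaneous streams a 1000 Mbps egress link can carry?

Audio: 320 kbps = 0.320 Mbps.
Per-viewer media rate: 4.970 Mbps.
1000 Mbps = 1,000 Mbps; 1,000 / 4.970 = 201.21 → 201 viewers.

201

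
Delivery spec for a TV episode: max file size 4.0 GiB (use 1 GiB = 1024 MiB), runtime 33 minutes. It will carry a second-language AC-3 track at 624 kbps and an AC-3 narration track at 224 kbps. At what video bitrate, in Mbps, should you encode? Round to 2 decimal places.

16.51 Mbps

Budget: 4.0 GiB = 34359.7 Mb.
33 min = 1980 s
Total bitrate budget: 34359.7 Mb / 1980 s = 17.353 Mbps.
Audio total: 624 + 224 = 848 kbps = 0.848 Mbps.
Video: 17.353 − 0.848 = 16.505 Mbps.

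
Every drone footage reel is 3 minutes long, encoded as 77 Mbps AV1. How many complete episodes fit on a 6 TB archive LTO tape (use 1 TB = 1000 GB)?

3 min = 180 s
Per item: 77.000 Mbps × 180 s = 13,860 Mb = 1,732 MB.
Capacity: 6 TB = 48,000,000 Mb; 3463.20 items → 3463 complete.

3463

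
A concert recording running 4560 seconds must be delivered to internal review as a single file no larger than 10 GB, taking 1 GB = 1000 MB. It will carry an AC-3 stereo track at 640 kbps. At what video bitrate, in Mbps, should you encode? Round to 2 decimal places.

Budget: 10 GB = 80000.0 Mb.
Total bitrate budget: 80000.0 Mb / 4560 s = 17.544 Mbps.
Audio: 640 kbps = 0.640 Mbps.
Video: 17.544 − 0.640 = 16.904 Mbps.

16.90 Mbps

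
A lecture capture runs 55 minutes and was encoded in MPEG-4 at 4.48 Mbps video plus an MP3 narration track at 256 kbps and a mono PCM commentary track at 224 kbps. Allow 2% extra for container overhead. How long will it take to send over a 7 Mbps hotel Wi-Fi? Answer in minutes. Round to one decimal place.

55 min = 3300 s
Audio total: 256 + 224 = 480 kbps = 0.480 Mbps.
Total bitrate: 4.960 Mbps.
File: 4.960 Mbps × 3300 s = 16368.0 Mb.
With 2% container overhead: ×1.02. → 16695.4 Mb.
At 7 Mbps: 16695.4 / 7 = 2385.1 s ≈ 39.8 minutes.

39.8 minutes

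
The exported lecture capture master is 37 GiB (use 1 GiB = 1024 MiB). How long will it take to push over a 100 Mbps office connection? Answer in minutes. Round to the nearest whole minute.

53 minutes

File: 37 GiB = 317827.6 Mb.
At 100 Mbps: 317827.6 / 100 = 3178.3 s ≈ 53 minutes.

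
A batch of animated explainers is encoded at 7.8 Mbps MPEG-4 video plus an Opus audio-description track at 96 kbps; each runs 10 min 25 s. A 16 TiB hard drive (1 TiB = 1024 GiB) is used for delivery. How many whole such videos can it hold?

28518

10 min 25 s = 625 s
Audio: 96 kbps = 0.096 Mbps.
Total bitrate: 7.896 Mbps.
Per item: 7.896 Mbps × 625 s = 4,935 Mb = 616.9 MB.
Capacity: 16 TiB = 140,737,488 Mb; 28518.23 items → 28518 complete.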